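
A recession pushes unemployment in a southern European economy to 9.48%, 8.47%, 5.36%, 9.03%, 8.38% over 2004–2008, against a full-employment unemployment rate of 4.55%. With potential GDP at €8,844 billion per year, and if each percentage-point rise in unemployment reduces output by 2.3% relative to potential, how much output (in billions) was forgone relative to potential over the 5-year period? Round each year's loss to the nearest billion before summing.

€3,655 billion

Year 2004: gap = -2.3 × (9.48 - 4.55) = -11.339%, loss ≈ 8844 × 11.339/100 ≈ 1003.
Year 2005: gap = -2.3 × (8.47 - 4.55) = -9.016%, loss ≈ 8844 × 9.016/100 ≈ 797.
Year 2006: gap = -2.3 × (5.36 - 4.55) = -1.863%, loss ≈ 8844 × 1.863/100 ≈ 165.
Year 2007: gap = -2.3 × (9.03 - 4.55) = -10.304%, loss ≈ 8844 × 10.304/100 ≈ 911.
Year 2008: gap = -2.3 × (8.38 - 4.55) = -8.809%, loss ≈ 8844 × 8.809/100 ≈ 779.
Total lost output = 1003 + 797 + 165 + 911 + 779 = 3655 billion.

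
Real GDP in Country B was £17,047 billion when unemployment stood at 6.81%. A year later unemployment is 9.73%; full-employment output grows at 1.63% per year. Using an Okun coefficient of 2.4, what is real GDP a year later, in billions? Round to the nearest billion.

£16,130 billion

Δu = 9.73 - 6.81 = 2.92 points.
Okun's law (growth form): g_Y = g_Y* - β × Δu = 1.63 - 2.4 × (2.92) = 1.63 - 7.008 = -5.378%.
Real GDP in the next year = 17047 × (1 - 5.378/100) = 17047 × 0.94622 ≈ 16130 billion.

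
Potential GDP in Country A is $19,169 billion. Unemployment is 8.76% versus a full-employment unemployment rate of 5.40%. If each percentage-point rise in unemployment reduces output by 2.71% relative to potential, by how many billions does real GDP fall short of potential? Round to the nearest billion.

Output gap = -2.71 × (8.76 - 5.4) = -2.71 × 3.36 = -9.1056%.
Actual GDP ≈ 19169 × 0.908944 ≈ 17424 billion, so the shortfall is 19169 - 17424 = 1745 billion.

$1,745 billion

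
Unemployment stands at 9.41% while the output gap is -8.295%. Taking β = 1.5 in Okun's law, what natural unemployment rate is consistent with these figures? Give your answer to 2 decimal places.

3.88%

From Okun's law, u - u* = -(output gap)/β = -(-8.295)/1.5 = 5.53 points.
So u* = 9.41 - 5.53 = 3.88%.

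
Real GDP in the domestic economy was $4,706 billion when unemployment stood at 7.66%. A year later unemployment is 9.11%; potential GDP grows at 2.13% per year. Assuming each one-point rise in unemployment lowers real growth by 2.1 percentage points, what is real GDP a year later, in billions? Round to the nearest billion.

$4,663 billion

Δu = 9.11 - 7.66 = 1.45 points.
Okun's law (growth form): g_Y = g_Y* - β × Δu = 2.13 - 2.1 × (1.45) = 2.13 - 3.045 = -0.915%.
Real GDP in the next year = 4706 × (1 - 0.915/100) = 4706 × 0.99085 ≈ 4663 billion.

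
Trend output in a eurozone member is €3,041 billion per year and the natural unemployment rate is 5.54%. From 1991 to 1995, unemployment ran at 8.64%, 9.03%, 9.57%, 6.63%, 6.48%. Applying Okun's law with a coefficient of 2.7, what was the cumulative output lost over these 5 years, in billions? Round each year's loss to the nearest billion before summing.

€1,039 billion

Year 1991: gap = -2.7 × (8.64 - 5.54) = -8.37%, loss ≈ 3041 × 8.37/100 ≈ 255.
Year 1992: gap = -2.7 × (9.03 - 5.54) = -9.423%, loss ≈ 3041 × 9.423/100 ≈ 287.
Year 1993: gap = -2.7 × (9.57 - 5.54) = -10.881%, loss ≈ 3041 × 10.881/100 ≈ 331.
Year 1994: gap = -2.7 × (6.63 - 5.54) = -2.943%, loss ≈ 3041 × 2.943/100 ≈ 89.
Year 1995: gap = -2.7 × (6.48 - 5.54) = -2.538%, loss ≈ 3041 × 2.538/100 ≈ 77.
Total lost output = 255 + 287 + 331 + 89 + 77 = 1039 billion.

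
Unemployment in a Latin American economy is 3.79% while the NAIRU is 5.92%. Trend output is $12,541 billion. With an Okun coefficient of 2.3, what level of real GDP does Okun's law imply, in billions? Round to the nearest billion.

Unemployment gap = 3.79 - 5.92 = -2.13 points, so the output gap is -2.3 × (-2.13) = 4.899%.
Actual GDP = 12541 × (1 + 4.899/100) = 12541 × 1.04899 ≈ 13155 billion.

$13,155 billion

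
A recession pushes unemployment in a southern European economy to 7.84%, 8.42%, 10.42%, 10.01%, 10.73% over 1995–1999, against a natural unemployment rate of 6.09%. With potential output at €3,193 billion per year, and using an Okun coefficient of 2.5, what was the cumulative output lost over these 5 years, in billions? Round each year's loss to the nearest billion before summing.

€1,355 billion

Year 1995: gap = -2.5 × (7.84 - 6.09) = -4.375%, loss ≈ 3193 × 4.375/100 ≈ 140.
Year 1996: gap = -2.5 × (8.42 - 6.09) = -5.825%, loss ≈ 3193 × 5.825/100 ≈ 186.
Year 1997: gap = -2.5 × (10.42 - 6.09) = -10.825%, loss ≈ 3193 × 10.825/100 ≈ 346.
Year 1998: gap = -2.5 × (10.01 - 6.09) = -9.8%, loss ≈ 3193 × 9.8/100 ≈ 313.
Year 1999: gap = -2.5 × (10.73 - 6.09) = -11.6%, loss ≈ 3193 × 11.6/100 ≈ 370.
Total lost output = 140 + 186 + 346 + 313 + 370 = 1355 billion.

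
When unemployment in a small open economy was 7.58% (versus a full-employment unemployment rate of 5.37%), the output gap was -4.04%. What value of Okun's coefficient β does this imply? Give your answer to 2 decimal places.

β ≈ 1.83

Okun's law: output gap = -β × (u - u*).
-4.04 = -β × (7.58 - 5.37) = -β × 2.21, so β = 4.04/2.21 = 1.83.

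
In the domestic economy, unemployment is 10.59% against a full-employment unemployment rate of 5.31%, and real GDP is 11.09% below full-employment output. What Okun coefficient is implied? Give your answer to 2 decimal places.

β ≈ 2.10

Okun's law: output gap = -β × (u - u*).
-11.09 = -β × (10.59 - 5.31) = -β × 5.28, so β = 11.09/5.28 = 2.10.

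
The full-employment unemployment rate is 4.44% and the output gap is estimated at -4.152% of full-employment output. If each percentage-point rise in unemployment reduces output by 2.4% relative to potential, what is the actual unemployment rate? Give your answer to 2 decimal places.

From Okun's law, u - u* = -(output gap)/β = -(-4.152)/2.4 = 1.73 points.
So u = 4.44 + 1.73 = 6.17%.

6.17%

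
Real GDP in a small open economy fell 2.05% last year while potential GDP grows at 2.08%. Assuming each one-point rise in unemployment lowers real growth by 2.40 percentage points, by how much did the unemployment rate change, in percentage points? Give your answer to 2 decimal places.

1.72 percentage points

Growth-rate Okun's law: g_Y = g_Y* - β × Δu, so Δu = (g_Y* - g_Y)/β.
Δu = (2.08 + 2.05)/2.40 = 4.13/2.40 = 1.72 percentage points.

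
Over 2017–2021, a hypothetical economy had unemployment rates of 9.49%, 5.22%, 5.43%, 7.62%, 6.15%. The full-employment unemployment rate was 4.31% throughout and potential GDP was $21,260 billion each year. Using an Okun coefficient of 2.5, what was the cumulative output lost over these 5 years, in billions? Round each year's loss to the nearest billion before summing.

$6,569 billion

Year 2017: gap = -2.5 × (9.49 - 4.31) = -12.95%, loss ≈ 21260 × 12.95/100 ≈ 2753.
Year 2018: gap = -2.5 × (5.22 - 4.31) = -2.275%, loss ≈ 21260 × 2.275/100 ≈ 484.
Year 2019: gap = -2.5 × (5.43 - 4.31) = -2.8%, loss ≈ 21260 × 2.8/100 ≈ 595.
Year 2020: gap = -2.5 × (7.62 - 4.31) = -8.275%, loss ≈ 21260 × 8.275/100 ≈ 1759.
Year 2021: gap = -2.5 × (6.15 - 4.31) = -4.6%, loss ≈ 21260 × 4.6/100 ≈ 978.
Total lost output = 2753 + 484 + 595 + 1759 + 978 = 6569 billion.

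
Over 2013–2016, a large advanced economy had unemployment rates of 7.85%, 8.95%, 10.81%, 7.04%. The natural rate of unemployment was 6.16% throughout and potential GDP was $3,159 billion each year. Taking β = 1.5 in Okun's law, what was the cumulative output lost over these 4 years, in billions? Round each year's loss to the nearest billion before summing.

Year 2013: gap = -1.5 × (7.85 - 6.16) = -2.535%, loss ≈ 3159 × 2.535/100 ≈ 80.
Year 2014: gap = -1.5 × (8.95 - 6.16) = -4.185%, loss ≈ 3159 × 4.185/100 ≈ 132.
Year 2015: gap = -1.5 × (10.81 - 6.16) = -6.975%, loss ≈ 3159 × 6.975/100 ≈ 220.
Year 2016: gap = -1.5 × (7.04 - 6.16) = -1.32%, loss ≈ 3159 × 1.32/100 ≈ 42.
Total lost output = 80 + 132 + 220 + 42 = 474 billion.

$474 billion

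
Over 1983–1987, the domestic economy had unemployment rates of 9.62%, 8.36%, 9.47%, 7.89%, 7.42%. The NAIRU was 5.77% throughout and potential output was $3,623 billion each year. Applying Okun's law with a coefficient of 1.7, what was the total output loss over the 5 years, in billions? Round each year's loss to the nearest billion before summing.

$858 billion

Year 1983: gap = -1.7 × (9.62 - 5.77) = -6.545%, loss ≈ 3623 × 6.545/100 ≈ 237.
Year 1984: gap = -1.7 × (8.36 - 5.77) = -4.403%, loss ≈ 3623 × 4.403/100 ≈ 160.
Year 1985: gap = -1.7 × (9.47 - 5.77) = -6.29%, loss ≈ 3623 × 6.29/100 ≈ 228.
Year 1986: gap = -1.7 × (7.89 - 5.77) = -3.604%, loss ≈ 3623 × 3.604/100 ≈ 131.
Year 1987: gap = -1.7 × (7.42 - 5.77) = -2.805%, loss ≈ 3623 × 2.805/100 ≈ 102.
Total lost output = 237 + 160 + 228 + 131 + 102 = 858 billion.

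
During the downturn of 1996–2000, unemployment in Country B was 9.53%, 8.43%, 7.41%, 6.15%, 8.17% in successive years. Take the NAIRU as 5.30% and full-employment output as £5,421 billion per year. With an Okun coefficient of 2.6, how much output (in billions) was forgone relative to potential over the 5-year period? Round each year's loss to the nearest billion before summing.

£1,859 billion

Year 1996: gap = -2.6 × (9.53 - 5.3) = -10.998%, loss ≈ 5421 × 10.998/100 ≈ 596.
Year 1997: gap = -2.6 × (8.43 - 5.3) = -8.138%, loss ≈ 5421 × 8.138/100 ≈ 441.
Year 1998: gap = -2.6 × (7.41 - 5.3) = -5.486%, loss ≈ 5421 × 5.486/100 ≈ 297.
Year 1999: gap = -2.6 × (6.15 - 5.3) = -2.21%, loss ≈ 5421 × 2.21/100 ≈ 120.
Year 2000: gap = -2.6 × (8.17 - 5.3) = -7.462%, loss ≈ 5421 × 7.462/100 ≈ 405.
Total lost output = 596 + 441 + 297 + 120 + 405 = 1859 billion.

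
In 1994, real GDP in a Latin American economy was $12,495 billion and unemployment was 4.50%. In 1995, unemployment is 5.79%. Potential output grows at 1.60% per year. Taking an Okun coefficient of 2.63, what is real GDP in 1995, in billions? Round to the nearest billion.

$12,271 billion

Δu = 5.79 - 4.5 = 1.29 points.
Okun's law (growth form): g_Y = g_Y* - β × Δu = 1.60 - 2.63 × (1.29) = 1.6 - 3.3927 = -1.7927%.
Real GDP in the next year = 12495 × (1 - 1.7927/100) = 12495 × 0.982073 ≈ 12271 billion.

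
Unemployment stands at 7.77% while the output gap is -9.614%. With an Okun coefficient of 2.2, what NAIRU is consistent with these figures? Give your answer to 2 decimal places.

3.40%

From Okun's law, u - u* = -(output gap)/β = -(-9.614)/2.2 = 4.37 points.
So u* = 7.77 - 4.37 = 3.40%.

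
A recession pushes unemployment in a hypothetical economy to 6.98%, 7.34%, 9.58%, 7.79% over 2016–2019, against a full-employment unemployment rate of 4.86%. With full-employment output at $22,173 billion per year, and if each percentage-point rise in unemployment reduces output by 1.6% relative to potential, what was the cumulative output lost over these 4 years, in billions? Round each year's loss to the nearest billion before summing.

$4,346 billion

Year 2016: gap = -1.6 × (6.98 - 4.86) = -3.392%, loss ≈ 22173 × 3.392/100 ≈ 752.
Year 2017: gap = -1.6 × (7.34 - 4.86) = -3.968%, loss ≈ 22173 × 3.968/100 ≈ 880.
Year 2018: gap = -1.6 × (9.58 - 4.86) = -7.552%, loss ≈ 22173 × 7.552/100 ≈ 1675.
Year 2019: gap = -1.6 × (7.79 - 4.86) = -4.688%, loss ≈ 22173 × 4.688/100 ≈ 1039.
Total lost output = 752 + 880 + 1675 + 1039 = 4346 billion.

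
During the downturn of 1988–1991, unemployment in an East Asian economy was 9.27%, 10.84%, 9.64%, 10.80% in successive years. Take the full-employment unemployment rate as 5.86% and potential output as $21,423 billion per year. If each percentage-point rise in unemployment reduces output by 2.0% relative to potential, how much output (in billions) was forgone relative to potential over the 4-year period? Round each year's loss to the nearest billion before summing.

$7,332 billion

Year 1988: gap = -2.0 × (9.27 - 5.86) = -6.82%, loss ≈ 21423 × 6.82/100 ≈ 1461.
Year 1989: gap = -2.0 × (10.84 - 5.86) = -9.96%, loss ≈ 21423 × 9.96/100 ≈ 2134.
Year 1990: gap = -2.0 × (9.64 - 5.86) = -7.56%, loss ≈ 21423 × 7.56/100 ≈ 1620.
Year 1991: gap = -2.0 × (10.8 - 5.86) = -9.88%, loss ≈ 21423 × 9.88/100 ≈ 2117.
Total lost output = 1461 + 2134 + 1620 + 2117 = 7332 billion.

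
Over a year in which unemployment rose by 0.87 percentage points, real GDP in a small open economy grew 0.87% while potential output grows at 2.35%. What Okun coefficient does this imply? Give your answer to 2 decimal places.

Growth form: g_Y = g_Y* - β × Δu, so β = (g_Y* - g_Y)/Δu.
β = (2.35 - 0.87)/0.87 = 1.48/0.87 = 1.70.

β ≈ 1.70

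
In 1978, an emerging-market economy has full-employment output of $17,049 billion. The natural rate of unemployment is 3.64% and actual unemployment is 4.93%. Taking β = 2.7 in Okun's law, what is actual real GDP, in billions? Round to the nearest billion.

Unemployment gap = 4.93 - 3.64 = 1.29 points, so the output gap is -2.7 × 1.29 = -3.483%.
Actual GDP = 17049 × (1 - 3.483/100) = 17049 × 0.96517 ≈ 16455 billion.

$16,455 billion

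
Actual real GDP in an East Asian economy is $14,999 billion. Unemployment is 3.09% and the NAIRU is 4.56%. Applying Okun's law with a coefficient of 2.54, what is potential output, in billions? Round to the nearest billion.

Unemployment gap = 3.09 - 4.56 = -1.47 points, so output gap = -2.54 × (-1.47) = 3.7338%.
Since Y = Y* × (1 + gap/100), Y* = 14999/1.037338 ≈ 14459 billion.

$14,459 billion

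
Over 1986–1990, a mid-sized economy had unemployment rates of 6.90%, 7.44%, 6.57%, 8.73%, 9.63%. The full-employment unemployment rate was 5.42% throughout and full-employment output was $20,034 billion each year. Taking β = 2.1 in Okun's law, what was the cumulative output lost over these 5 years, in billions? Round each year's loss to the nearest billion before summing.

$5,121 billion

Year 1986: gap = -2.1 × (6.9 - 5.42) = -3.108%, loss ≈ 20034 × 3.108/100 ≈ 623.
Year 1987: gap = -2.1 × (7.44 - 5.42) = -4.242%, loss ≈ 20034 × 4.242/100 ≈ 850.
Year 1988: gap = -2.1 × (6.57 - 5.42) = -2.415%, loss ≈ 20034 × 2.415/100 ≈ 484.
Year 1989: gap = -2.1 × (8.73 - 5.42) = -6.951%, loss ≈ 20034 × 6.951/100 ≈ 1393.
Year 1990: gap = -2.1 × (9.63 - 5.42) = -8.841%, loss ≈ 20034 × 8.841/100 ≈ 1771.
Total lost output = 623 + 850 + 484 + 1393 + 1771 = 5121 billion.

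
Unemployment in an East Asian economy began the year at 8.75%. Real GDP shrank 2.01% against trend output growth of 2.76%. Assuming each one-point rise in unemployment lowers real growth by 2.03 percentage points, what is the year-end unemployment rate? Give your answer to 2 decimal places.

11.10%

Growth-rate Okun's law: g_Y = g_Y* - β × Δu, so Δu = (g_Y* - g_Y)/β.
Δu = (2.76 + 2.01)/2.03 = 4.77/2.03 = 2.35 percentage points.
Year-end unemployment = 8.75 + 2.35 = 11.10%.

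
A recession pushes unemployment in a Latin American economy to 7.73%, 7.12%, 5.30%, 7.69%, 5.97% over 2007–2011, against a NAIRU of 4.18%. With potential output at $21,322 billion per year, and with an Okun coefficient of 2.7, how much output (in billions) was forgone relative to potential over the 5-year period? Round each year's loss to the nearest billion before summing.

$7,433 billion

Year 2007: gap = -2.7 × (7.73 - 4.18) = -9.585%, loss ≈ 21322 × 9.585/100 ≈ 2044.
Year 2008: gap = -2.7 × (7.12 - 4.18) = -7.938%, loss ≈ 21322 × 7.938/100 ≈ 1693.
Year 2009: gap = -2.7 × (5.3 - 4.18) = -3.024%, loss ≈ 21322 × 3.024/100 ≈ 645.
Year 2010: gap = -2.7 × (7.69 - 4.18) = -9.477%, loss ≈ 21322 × 9.477/100 ≈ 2021.
Year 2011: gap = -2.7 × (5.97 - 4.18) = -4.833%, loss ≈ 21322 × 4.833/100 ≈ 1030.
Total lost output = 2044 + 1693 + 645 + 2021 + 1030 = 7433 billion.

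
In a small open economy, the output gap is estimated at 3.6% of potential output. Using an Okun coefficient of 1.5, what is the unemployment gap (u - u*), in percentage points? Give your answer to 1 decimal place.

Okun's law: output gap = -β × (u - u*), so u - u* = -(output gap)/β.
u - u* = -(3.6)/1.5 = -2.4 percentage points.

-2.4 percentage points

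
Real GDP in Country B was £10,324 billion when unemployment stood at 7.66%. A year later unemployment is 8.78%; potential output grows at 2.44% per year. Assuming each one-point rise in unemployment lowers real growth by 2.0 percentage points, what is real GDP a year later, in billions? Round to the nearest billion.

£10,345 billion

Δu = 8.78 - 7.66 = 1.12 points.
Okun's law (growth form): g_Y = g_Y* - β × Δu = 2.44 - 2.0 × (1.12) = 2.44 - 2.24 = 0.2%.
Real GDP in the next year = 10324 × (1 + 0.2/100) = 10324 × 1.002 ≈ 10345 billion.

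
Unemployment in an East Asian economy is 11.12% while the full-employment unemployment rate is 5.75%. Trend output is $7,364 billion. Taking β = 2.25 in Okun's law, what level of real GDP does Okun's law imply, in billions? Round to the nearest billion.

$6,474 billion

Unemployment gap = 11.12 - 5.75 = 5.37 points, so the output gap is -2.25 × 5.37 = -12.0825%.
Actual GDP = 7364 × (1 - 12.0825/100) = 7364 × 0.879175 ≈ 6474 billion.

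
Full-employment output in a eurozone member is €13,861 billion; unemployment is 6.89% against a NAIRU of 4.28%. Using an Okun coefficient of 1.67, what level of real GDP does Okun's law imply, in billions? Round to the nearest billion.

€13,257 billion

Unemployment gap = 6.89 - 4.28 = 2.61 points, so the output gap is -1.67 × 2.61 = -4.3587%.
Actual GDP = 13861 × (1 - 4.3587/100) = 13861 × 0.956413 ≈ 13257 billion.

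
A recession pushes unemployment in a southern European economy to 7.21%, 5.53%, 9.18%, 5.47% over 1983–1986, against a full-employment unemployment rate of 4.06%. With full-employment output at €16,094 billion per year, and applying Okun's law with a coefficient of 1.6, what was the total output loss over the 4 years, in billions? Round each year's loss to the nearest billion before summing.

Year 1983: gap = -1.6 × (7.21 - 4.06) = -5.04%, loss ≈ 16094 × 5.04/100 ≈ 811.
Year 1984: gap = -1.6 × (5.53 - 4.06) = -2.352%, loss ≈ 16094 × 2.352/100 ≈ 379.
Year 1985: gap = -1.6 × (9.18 - 4.06) = -8.192%, loss ≈ 16094 × 8.192/100 ≈ 1318.
Year 1986: gap = -1.6 × (5.47 - 4.06) = -2.256%, loss ≈ 16094 × 2.256/100 ≈ 363.
Total lost output = 811 + 379 + 1318 + 363 = 2871 billion.

€2,871 billion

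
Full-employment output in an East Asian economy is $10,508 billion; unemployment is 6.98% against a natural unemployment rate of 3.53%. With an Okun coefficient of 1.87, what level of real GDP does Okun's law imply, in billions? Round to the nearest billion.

$9,830 billion

Unemployment gap = 6.98 - 3.53 = 3.45 points, so the output gap is -1.87 × 3.45 = -6.4515%.
Actual GDP = 10508 × (1 - 6.4515/100) = 10508 × 0.935485 ≈ 9830 billion.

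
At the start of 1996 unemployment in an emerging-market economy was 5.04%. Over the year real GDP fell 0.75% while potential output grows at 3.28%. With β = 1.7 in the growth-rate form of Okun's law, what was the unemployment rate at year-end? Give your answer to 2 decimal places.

7.41%

Growth-rate Okun's law: g_Y = g_Y* - β × Δu, so Δu = (g_Y* - g_Y)/β.
Δu = (3.28 + 0.75)/1.7 = 4.03/1.7 = 2.37 percentage points.
Year-end unemployment = 5.04 + 2.37 = 7.41%.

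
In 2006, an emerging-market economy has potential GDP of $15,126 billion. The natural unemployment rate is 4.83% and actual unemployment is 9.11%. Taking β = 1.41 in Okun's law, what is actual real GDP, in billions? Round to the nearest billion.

Unemployment gap = 9.11 - 4.83 = 4.28 points, so the output gap is -1.41 × 4.28 = -6.0348%.
Actual GDP = 15126 × (1 - 6.0348/100) = 15126 × 0.939652 ≈ 14213 billion.

$14,213 billion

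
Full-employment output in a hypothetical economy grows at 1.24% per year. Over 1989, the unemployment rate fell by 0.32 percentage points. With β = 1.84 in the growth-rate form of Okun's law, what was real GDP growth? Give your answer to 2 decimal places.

Growth-rate Okun's law: g_Y = g_Y* - β × Δu.
g_Y = 1.24 - 1.84 × (-0.32) = 1.24 + 0.5888 = 1.8288%, i.e. 1.83% to 2 d.p.

1.83%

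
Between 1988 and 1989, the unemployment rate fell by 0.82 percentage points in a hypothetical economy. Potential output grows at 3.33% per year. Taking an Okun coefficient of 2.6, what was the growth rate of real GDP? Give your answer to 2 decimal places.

Growth-rate Okun's law: g_Y = g_Y* - β × Δu.
g_Y = 3.33 - 2.6 × (-0.82) = 3.33 + 2.132 = 5.462%, i.e. 5.46% to 2 d.p.

5.46%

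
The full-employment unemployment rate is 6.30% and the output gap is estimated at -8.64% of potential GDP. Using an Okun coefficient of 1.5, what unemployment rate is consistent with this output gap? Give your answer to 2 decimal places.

12.06%

From Okun's law, u - u* = -(output gap)/β = -(-8.64)/1.5 = 5.76 points.
So u = 6.3 + 5.76 = 12.06%.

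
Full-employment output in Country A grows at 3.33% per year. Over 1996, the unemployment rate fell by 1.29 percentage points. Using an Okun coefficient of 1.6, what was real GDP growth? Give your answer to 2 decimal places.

5.39%

Growth-rate Okun's law: g_Y = g_Y* - β × Δu.
g_Y = 3.33 - 1.6 × (-1.29) = 3.33 + 2.064 = 5.394%, i.e. 5.39% to 2 d.p.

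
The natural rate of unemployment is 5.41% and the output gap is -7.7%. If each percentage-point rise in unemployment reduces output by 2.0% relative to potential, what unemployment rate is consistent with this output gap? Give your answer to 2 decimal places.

From Okun's law, u - u* = -(output gap)/β = -(-7.7)/2.0 = 3.85 points.
So u = 5.41 + 3.85 = 9.26%.

9.26%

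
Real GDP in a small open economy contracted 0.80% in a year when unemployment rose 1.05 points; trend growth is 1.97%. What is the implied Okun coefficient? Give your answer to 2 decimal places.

Growth form: g_Y = g_Y* - β × Δu, so β = (g_Y* - g_Y)/Δu.
β = (1.97 + 0.8)/1.05 = 2.77/1.05 = 2.64.

β ≈ 2.64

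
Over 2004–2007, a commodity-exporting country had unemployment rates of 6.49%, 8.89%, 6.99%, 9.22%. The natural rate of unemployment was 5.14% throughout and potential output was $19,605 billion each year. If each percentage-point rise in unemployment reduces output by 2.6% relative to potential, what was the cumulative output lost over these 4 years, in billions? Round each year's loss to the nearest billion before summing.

$5,622 billion

Year 2004: gap = -2.6 × (6.49 - 5.14) = -3.51%, loss ≈ 19605 × 3.51/100 ≈ 688.
Year 2005: gap = -2.6 × (8.89 - 5.14) = -9.75%, loss ≈ 19605 × 9.75/100 ≈ 1911.
Year 2006: gap = -2.6 × (6.99 - 5.14) = -4.81%, loss ≈ 19605 × 4.81/100 ≈ 943.
Year 2007: gap = -2.6 × (9.22 - 5.14) = -10.608%, loss ≈ 19605 × 10.608/100 ≈ 2080.
Total lost output = 688 + 1911 + 943 + 2080 = 5622 billion.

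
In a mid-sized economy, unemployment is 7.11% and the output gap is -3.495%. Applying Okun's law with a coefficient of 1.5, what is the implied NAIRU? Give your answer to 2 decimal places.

4.78%

From Okun's law, u - u* = -(output gap)/β = -(-3.495)/1.5 = 2.33 points.
So u* = 7.11 - 2.33 = 4.78%.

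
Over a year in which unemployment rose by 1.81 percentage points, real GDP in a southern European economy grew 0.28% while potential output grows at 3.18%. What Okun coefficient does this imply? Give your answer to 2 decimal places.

β ≈ 1.60

Growth form: g_Y = g_Y* - β × Δu, so β = (g_Y* - g_Y)/Δu.
β = (3.18 - 0.28)/1.81 = 2.9/1.81 = 1.60.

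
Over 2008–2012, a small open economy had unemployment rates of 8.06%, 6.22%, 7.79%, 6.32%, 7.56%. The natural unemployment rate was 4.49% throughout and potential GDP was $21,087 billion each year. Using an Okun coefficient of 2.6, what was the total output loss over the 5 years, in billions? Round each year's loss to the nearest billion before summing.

$7,400 billion

Year 2008: gap = -2.6 × (8.06 - 4.49) = -9.282%, loss ≈ 21087 × 9.282/100 ≈ 1957.
Year 2009: gap = -2.6 × (6.22 - 4.49) = -4.498%, loss ≈ 21087 × 4.498/100 ≈ 948.
Year 2010: gap = -2.6 × (7.79 - 4.49) = -8.58%, loss ≈ 21087 × 8.58/100 ≈ 1809.
Year 2011: gap = -2.6 × (6.32 - 4.49) = -4.758%, loss ≈ 21087 × 4.758/100 ≈ 1003.
Year 2012: gap = -2.6 × (7.56 - 4.49) = -7.982%, loss ≈ 21087 × 7.982/100 ≈ 1683.
Total lost output = 1957 + 948 + 1809 + 1003 + 1683 = 7400 billion.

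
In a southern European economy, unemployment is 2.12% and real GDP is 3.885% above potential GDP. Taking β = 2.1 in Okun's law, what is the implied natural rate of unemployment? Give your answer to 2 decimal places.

3.97%

From Okun's law, u - u* = -(output gap)/β = -(3.885)/2.1 = -1.85 points.
So u* = 2.12 + 1.85 = 3.97%.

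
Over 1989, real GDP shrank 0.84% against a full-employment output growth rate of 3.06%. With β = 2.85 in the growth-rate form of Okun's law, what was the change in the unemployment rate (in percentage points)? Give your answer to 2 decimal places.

Growth-rate Okun's law: g_Y = g_Y* - β × Δu, so Δu = (g_Y* - g_Y)/β.
Δu = (3.06 + 0.84)/2.85 = 3.9/2.85 = 1.37 percentage points.

1.37 percentage points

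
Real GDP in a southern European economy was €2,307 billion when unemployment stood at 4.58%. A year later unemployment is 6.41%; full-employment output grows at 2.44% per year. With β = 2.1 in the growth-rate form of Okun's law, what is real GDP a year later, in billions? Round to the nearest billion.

€2,275 billion

Δu = 6.41 - 4.58 = 1.83 points.
Okun's law (growth form): g_Y = g_Y* - β × Δu = 2.44 - 2.1 × (1.83) = 2.44 - 3.843 = -1.403%.
Real GDP in the next year = 2307 × (1 - 1.403/100) = 2307 × 0.98597 ≈ 2275 billion.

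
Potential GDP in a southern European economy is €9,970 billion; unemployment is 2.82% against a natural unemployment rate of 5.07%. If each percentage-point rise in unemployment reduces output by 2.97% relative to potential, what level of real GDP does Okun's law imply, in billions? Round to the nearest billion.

€10,636 billion

Unemployment gap = 2.82 - 5.07 = -2.25 points, so the output gap is -2.97 × (-2.25) = 6.6825%.
Actual GDP = 9970 × (1 + 6.6825/100) = 9970 × 1.066825 ≈ 10636 billion.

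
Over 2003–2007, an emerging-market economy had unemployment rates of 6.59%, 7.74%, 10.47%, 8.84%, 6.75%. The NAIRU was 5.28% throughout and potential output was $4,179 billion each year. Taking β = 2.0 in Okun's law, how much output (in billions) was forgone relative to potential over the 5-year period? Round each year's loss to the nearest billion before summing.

$1,170 billion

Year 2003: gap = -2.0 × (6.59 - 5.28) = -2.62%, loss ≈ 4179 × 2.62/100 ≈ 109.
Year 2004: gap = -2.0 × (7.74 - 5.28) = -4.92%, loss ≈ 4179 × 4.92/100 ≈ 206.
Year 2005: gap = -2.0 × (10.47 - 5.28) = -10.38%, loss ≈ 4179 × 10.38/100 ≈ 434.
Year 2006: gap = -2.0 × (8.84 - 5.28) = -7.12%, loss ≈ 4179 × 7.12/100 ≈ 298.
Year 2007: gap = -2.0 × (6.75 - 5.28) = -2.94%, loss ≈ 4179 × 2.94/100 ≈ 123.
Total lost output = 109 + 206 + 434 + 298 + 123 = 1170 billion.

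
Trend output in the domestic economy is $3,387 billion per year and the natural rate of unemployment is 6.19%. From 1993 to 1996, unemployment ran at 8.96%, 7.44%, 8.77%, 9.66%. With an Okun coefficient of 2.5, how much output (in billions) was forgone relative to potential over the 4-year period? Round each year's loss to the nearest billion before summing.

$853 billion

Year 1993: gap = -2.5 × (8.96 - 6.19) = -6.925%, loss ≈ 3387 × 6.925/100 ≈ 235.
Year 1994: gap = -2.5 × (7.44 - 6.19) = -3.125%, loss ≈ 3387 × 3.125/100 ≈ 106.
Year 1995: gap = -2.5 × (8.77 - 6.19) = -6.45%, loss ≈ 3387 × 6.45/100 ≈ 218.
Year 1996: gap = -2.5 × (9.66 - 6.19) = -8.675%, loss ≈ 3387 × 8.675/100 ≈ 294.
Total lost output = 235 + 106 + 218 + 294 = 853 billion.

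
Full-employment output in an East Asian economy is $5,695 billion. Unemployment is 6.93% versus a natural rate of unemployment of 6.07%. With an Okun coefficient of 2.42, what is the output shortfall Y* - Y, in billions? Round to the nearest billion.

$119 billion

Output gap = -2.42 × (6.93 - 6.07) = -2.42 × 0.86 = -2.0812%.
Actual GDP ≈ 5695 × 0.979188 ≈ 5576 billion, so the shortfall is 5695 - 5576 = 119 billion.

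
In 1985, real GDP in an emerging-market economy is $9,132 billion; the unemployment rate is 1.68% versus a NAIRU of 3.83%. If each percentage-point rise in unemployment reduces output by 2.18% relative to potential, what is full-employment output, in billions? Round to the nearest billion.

$8,723 billion

Unemployment gap = 1.68 - 3.83 = -2.15 points, so output gap = -2.18 × (-2.15) = 4.687%.
Since Y = Y* × (1 + gap/100), Y* = 9132/1.04687 ≈ 8723 billion.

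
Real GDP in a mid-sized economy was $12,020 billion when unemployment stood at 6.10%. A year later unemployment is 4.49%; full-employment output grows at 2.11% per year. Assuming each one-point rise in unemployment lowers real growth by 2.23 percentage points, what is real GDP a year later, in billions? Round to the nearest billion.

$12,705 billion

Δu = 4.49 - 6.1 = -1.61 points.
Okun's law (growth form): g_Y = g_Y* - β × Δu = 2.11 - 2.23 × (-1.61) = 2.11 + 3.5903 = 5.7003%.
Real GDP in the next year = 12020 × (1 + 5.7003/100) = 12020 × 1.057003 ≈ 12705 billion.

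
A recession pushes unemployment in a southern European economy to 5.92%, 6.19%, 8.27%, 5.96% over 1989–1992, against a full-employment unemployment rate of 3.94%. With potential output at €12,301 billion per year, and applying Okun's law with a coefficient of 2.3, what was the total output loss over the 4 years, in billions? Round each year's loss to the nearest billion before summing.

€2,994 billion

Year 1989: gap = -2.3 × (5.92 - 3.94) = -4.554%, loss ≈ 12301 × 4.554/100 ≈ 560.
Year 1990: gap = -2.3 × (6.19 - 3.94) = -5.175%, loss ≈ 12301 × 5.175/100 ≈ 637.
Year 1991: gap = -2.3 × (8.27 - 3.94) = -9.959%, loss ≈ 12301 × 9.959/100 ≈ 1225.
Year 1992: gap = -2.3 × (5.96 - 3.94) = -4.646%, loss ≈ 12301 × 4.646/100 ≈ 572.
Total lost output = 560 + 637 + 1225 + 572 = 2994 billion.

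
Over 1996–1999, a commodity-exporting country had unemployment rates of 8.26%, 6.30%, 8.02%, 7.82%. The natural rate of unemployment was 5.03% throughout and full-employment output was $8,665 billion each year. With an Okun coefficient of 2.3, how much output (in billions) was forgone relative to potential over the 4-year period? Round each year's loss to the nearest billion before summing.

$2,049 billion

Year 1996: gap = -2.3 × (8.26 - 5.03) = -7.429%, loss ≈ 8665 × 7.429/100 ≈ 644.
Year 1997: gap = -2.3 × (6.3 - 5.03) = -2.921%, loss ≈ 8665 × 2.921/100 ≈ 253.
Year 1998: gap = -2.3 × (8.02 - 5.03) = -6.877%, loss ≈ 8665 × 6.877/100 ≈ 596.
Year 1999: gap = -2.3 × (7.82 - 5.03) = -6.417%, loss ≈ 8665 × 6.417/100 ≈ 556.
Total lost output = 644 + 253 + 596 + 556 = 2049 billion.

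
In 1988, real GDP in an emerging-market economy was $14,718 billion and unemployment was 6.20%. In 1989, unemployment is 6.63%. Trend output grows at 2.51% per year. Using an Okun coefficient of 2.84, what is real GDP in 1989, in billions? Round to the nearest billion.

Δu = 6.63 - 6.2 = 0.43 points.
Okun's law (growth form): g_Y = g_Y* - β × Δu = 2.51 - 2.84 × (0.43) = 2.51 - 1.2212 = 1.2888%.
Real GDP in the next year = 14718 × (1 + 1.2888/100) = 14718 × 1.012888 ≈ 14908 billion.

$14,908 billion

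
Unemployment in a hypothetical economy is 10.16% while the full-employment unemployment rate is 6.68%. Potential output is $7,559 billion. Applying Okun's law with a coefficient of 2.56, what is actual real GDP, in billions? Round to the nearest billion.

Unemployment gap = 10.16 - 6.68 = 3.48 points, so the output gap is -2.56 × 3.48 = -8.9088%.
Actual GDP = 7559 × (1 - 8.9088/100) = 7559 × 0.910912 ≈ 6886 billion.

$6,886 billion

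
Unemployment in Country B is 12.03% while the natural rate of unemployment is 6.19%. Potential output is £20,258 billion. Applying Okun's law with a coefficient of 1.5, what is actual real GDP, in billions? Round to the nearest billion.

Unemployment gap = 12.03 - 6.19 = 5.84 points, so the output gap is -1.5 × 5.84 = -8.76%.
Actual GDP = 20258 × (1 - 8.76/100) = 20258 × 0.9124 ≈ 18483 billion.

£18,483 billion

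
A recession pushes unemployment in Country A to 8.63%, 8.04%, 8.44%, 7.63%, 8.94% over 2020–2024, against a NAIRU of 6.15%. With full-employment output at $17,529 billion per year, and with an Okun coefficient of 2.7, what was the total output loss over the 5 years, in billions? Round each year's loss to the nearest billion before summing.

Year 2020: gap = -2.7 × (8.63 - 6.15) = -6.696%, loss ≈ 17529 × 6.696/100 ≈ 1174.
Year 2021: gap = -2.7 × (8.04 - 6.15) = -5.103%, loss ≈ 17529 × 5.103/100 ≈ 895.
Year 2022: gap = -2.7 × (8.44 - 6.15) = -6.183%, loss ≈ 17529 × 6.183/100 ≈ 1084.
Year 2023: gap = -2.7 × (7.63 - 6.15) = -3.996%, loss ≈ 17529 × 3.996/100 ≈ 700.
Year 2024: gap = -2.7 × (8.94 - 6.15) = -7.533%, loss ≈ 17529 × 7.533/100 ≈ 1320.
Total lost output = 1174 + 895 + 1084 + 700 + 1320 = 5173 billion.

$5,173 billion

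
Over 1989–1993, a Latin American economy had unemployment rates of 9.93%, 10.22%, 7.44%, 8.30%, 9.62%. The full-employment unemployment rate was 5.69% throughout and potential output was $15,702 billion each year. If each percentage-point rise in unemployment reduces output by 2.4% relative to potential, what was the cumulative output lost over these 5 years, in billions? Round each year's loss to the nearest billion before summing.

$6,429 billion

Year 1989: gap = -2.4 × (9.93 - 5.69) = -10.176%, loss ≈ 15702 × 10.176/100 ≈ 1598.
Year 1990: gap = -2.4 × (10.22 - 5.69) = -10.872%, loss ≈ 15702 × 10.872/100 ≈ 1707.
Year 1991: gap = -2.4 × (7.44 - 5.69) = -4.2%, loss ≈ 15702 × 4.2/100 ≈ 659.
Year 1992: gap = -2.4 × (8.3 - 5.69) = -6.264%, loss ≈ 15702 × 6.264/100 ≈ 984.
Year 1993: gap = -2.4 × (9.62 - 5.69) = -9.432%, loss ≈ 15702 × 9.432/100 ≈ 1481.
Total lost output = 1598 + 1707 + 659 + 984 + 1481 = 6429 billion.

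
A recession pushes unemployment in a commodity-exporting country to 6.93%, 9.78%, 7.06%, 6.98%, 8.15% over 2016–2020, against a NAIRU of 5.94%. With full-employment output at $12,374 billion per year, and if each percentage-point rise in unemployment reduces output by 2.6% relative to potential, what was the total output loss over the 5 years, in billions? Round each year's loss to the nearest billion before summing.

$2,960 billion

Year 2016: gap = -2.6 × (6.93 - 5.94) = -2.574%, loss ≈ 12374 × 2.574/100 ≈ 319.
Year 2017: gap = -2.6 × (9.78 - 5.94) = -9.984%, loss ≈ 12374 × 9.984/100 ≈ 1235.
Year 2018: gap = -2.6 × (7.06 - 5.94) = -2.912%, loss ≈ 12374 × 2.912/100 ≈ 360.
Year 2019: gap = -2.6 × (6.98 - 5.94) = -2.704%, loss ≈ 12374 × 2.704/100 ≈ 335.
Year 2020: gap = -2.6 × (8.15 - 5.94) = -5.746%, loss ≈ 12374 × 5.746/100 ≈ 711.
Total lost output = 319 + 1235 + 360 + 335 + 711 = 2960 billion.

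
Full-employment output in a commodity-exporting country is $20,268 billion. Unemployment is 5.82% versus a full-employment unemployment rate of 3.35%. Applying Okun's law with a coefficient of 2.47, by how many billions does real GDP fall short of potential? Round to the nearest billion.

$1,237 billion

Output gap = -2.47 × (5.82 - 3.35) = -2.47 × 2.47 = -6.1009%.
Actual GDP ≈ 20268 × 0.938991 ≈ 19031 billion, so the shortfall is 20268 - 19031 = 1237 billion.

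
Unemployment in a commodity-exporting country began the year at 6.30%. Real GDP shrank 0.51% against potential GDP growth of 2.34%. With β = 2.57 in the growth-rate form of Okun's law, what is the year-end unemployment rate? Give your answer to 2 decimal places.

7.41%

Growth-rate Okun's law: g_Y = g_Y* - β × Δu, so Δu = (g_Y* - g_Y)/β.
Δu = (2.34 + 0.51)/2.57 = 2.85/2.57 = 1.11 percentage points.
Year-end unemployment = 6.3 + 1.11 = 7.41%.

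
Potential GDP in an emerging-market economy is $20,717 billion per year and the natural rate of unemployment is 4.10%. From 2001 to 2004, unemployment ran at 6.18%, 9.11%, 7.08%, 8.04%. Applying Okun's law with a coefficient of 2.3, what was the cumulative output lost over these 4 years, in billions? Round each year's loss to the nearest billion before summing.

Year 2001: gap = -2.3 × (6.18 - 4.1) = -4.784%, loss ≈ 20717 × 4.784/100 ≈ 991.
Year 2002: gap = -2.3 × (9.11 - 4.1) = -11.523%, loss ≈ 20717 × 11.523/100 ≈ 2387.
Year 2003: gap = -2.3 × (7.08 - 4.1) = -6.854%, loss ≈ 20717 × 6.854/100 ≈ 1420.
Year 2004: gap = -2.3 × (8.04 - 4.1) = -9.062%, loss ≈ 20717 × 9.062/100 ≈ 1877.
Total lost output = 991 + 2387 + 1420 + 1877 = 6675 billion.

$6,675 billion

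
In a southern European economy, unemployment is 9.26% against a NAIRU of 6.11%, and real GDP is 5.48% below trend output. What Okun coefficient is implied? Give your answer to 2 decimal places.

Okun's law: output gap = -β × (u - u*).
-5.48 = -β × (9.26 - 6.11) = -β × 3.15, so β = 5.48/3.15 = 1.74.

β ≈ 1.74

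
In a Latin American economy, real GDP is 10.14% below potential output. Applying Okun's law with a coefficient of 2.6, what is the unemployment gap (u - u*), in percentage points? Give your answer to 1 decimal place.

3.9 percentage points

Okun's law: output gap = -β × (u - u*), so u - u* = -(output gap)/β.
u - u* = -(-10.14)/2.6 = 3.9 percentage points.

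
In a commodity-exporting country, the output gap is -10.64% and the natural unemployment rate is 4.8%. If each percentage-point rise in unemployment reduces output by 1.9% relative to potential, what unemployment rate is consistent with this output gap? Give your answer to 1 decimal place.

From Okun's law, u - u* = -(output gap)/β = -(-10.64)/1.9 = 5.6 points.
So u = 4.8 + 5.6 = 10.4%.

10.4%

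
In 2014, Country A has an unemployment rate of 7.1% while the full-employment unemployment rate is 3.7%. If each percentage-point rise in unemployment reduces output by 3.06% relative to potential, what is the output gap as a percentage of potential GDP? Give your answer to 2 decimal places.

-10.40%

The unemployment gap is 7.1 - 3.7 = 3.4 percentage points.
Okun's law gives an output gap of -3.06 × 3.4 = -10.404%, i.e. 10.40% below potential.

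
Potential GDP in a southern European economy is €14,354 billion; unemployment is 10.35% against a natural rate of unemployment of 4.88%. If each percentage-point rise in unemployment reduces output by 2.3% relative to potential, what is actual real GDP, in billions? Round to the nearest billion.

Unemployment gap = 10.35 - 4.88 = 5.47 points, so the output gap is -2.3 × 5.47 = -12.581%.
Actual GDP = 14354 × (1 - 12.581/100) = 14354 × 0.87419 ≈ 12548 billion.

€12,548 billion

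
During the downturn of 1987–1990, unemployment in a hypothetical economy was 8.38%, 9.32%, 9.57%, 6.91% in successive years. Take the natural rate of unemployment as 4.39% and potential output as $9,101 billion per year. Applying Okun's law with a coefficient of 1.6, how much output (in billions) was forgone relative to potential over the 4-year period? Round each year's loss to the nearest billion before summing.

Year 1987: gap = -1.6 × (8.38 - 4.39) = -6.384%, loss ≈ 9101 × 6.384/100 ≈ 581.
Year 1988: gap = -1.6 × (9.32 - 4.39) = -7.888%, loss ≈ 9101 × 7.888/100 ≈ 718.
Year 1989: gap = -1.6 × (9.57 - 4.39) = -8.288%, loss ≈ 9101 × 8.288/100 ≈ 754.
Year 1990: gap = -1.6 × (6.91 - 4.39) = -4.032%, loss ≈ 9101 × 4.032/100 ≈ 367.
Total lost output = 581 + 718 + 754 + 367 = 2420 billion.

$2,420 billion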